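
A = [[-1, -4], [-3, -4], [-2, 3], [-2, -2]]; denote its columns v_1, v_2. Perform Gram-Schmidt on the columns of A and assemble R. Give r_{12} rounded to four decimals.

r_{12} = 3.2998

v_1 = (-1, -3, -2, -2); ‖v_1‖ = 4.2426, so q_1 = (-0.2357, -0.7071, -0.4714, -0.4714).
r_{12} = q_1·v_2 = 3.2998.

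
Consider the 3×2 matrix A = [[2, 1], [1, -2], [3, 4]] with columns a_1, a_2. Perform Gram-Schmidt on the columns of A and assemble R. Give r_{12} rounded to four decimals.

r_{12} = 3.2071

a_1 = (2, 1, 3); ‖a_1‖ = 3.7417, so q_1 = (0.5345, 0.2673, 0.8018).
r_{12} = q_1·a_2 = 3.2071.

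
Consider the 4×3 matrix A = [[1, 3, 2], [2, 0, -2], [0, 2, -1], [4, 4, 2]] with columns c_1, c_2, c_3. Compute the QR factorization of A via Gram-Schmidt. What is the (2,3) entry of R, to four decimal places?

c_1 = (1, 2, 0, 4); ‖c_1‖ = 4.5826, so q_1 = (0.2182, 0.4364, 0.0000, 0.8729).
q_1·c_2 = 0.2182·3 + 0.4364·0 + 0.0000·2 + 0.8729·4 = 4.1461.
u_2 = c_2 − 4.1461·q_1 = (2.0952, -1.8095, 2.0000, 0.3810).
‖u_2‖ = 3.4365, so q_2 = (0.6097, -0.5266, 0.5820, 0.1109).
r_{23} = q_2·c_3 = 1.9122.

r_{23} = 1.9122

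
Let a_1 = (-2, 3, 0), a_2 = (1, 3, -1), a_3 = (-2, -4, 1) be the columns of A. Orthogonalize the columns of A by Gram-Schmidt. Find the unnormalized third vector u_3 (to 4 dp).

a_1 = (-2, 3, 0); ‖a_1‖ = 3.6056, so e_1 = (-0.5547, 0.8321, 0.0000).
e_1·a_2 = (-0.5547)·1 + 0.8321·3 + 0.0000·(-1) = 1.9415.
u_2 = a_2 − 1.9415·e_1 = (2.0769, 1.3846, -1.0000).
‖u_2‖ = 2.6890, so e_2 = (0.7724, 0.5149, -0.3719).
e_1·a_3 = (-0.5547)·(-2) + 0.8321·(-4) + 0.0000·1 = -2.2188; e_2·a_3 = 0.7724·(-2) + 0.5149·(-4) + (-0.3719)·1 = -3.9763.
u_3 = a_3 + 2.2188·e_1 + 3.9763·e_2 = (-0.1596, -0.1064, -0.4787).

u_3 = (-0.1596, -0.1064, -0.4787)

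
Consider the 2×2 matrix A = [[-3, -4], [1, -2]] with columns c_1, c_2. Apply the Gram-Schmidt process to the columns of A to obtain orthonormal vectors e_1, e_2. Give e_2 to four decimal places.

c_1 = (-3, 1); ‖c_1‖ = 3.1623, so e_1 = (-0.9487, 0.3162).
e_1·c_2 = (-0.9487)·(-4) + 0.3162·(-2) = 3.1623.
u_2 = c_2 − 3.1623·e_1 = (-1.0000, -3.0000).
‖u_2‖ = 3.1623, so e_2 = (-0.3162, -0.9487).

e_2 = (-0.3162, -0.9487)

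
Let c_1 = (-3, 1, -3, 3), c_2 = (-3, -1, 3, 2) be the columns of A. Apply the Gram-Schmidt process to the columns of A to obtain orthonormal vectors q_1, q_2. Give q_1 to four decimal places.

c_1 = (-3, 1, -3, 3); ‖c_1‖ = 5.2915, so q_1 = (-0.5669, 0.1890, -0.5669, 0.5669).

q_1 = (-0.5669, 0.1890, -0.5669, 0.5669)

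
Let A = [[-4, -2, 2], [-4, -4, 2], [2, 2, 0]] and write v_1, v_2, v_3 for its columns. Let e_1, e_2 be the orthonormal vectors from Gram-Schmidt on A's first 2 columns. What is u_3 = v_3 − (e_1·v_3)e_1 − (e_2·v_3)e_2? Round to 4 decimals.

u_3 = (0.0000, 0.4000, 0.8000)

v_1 = (-4, -4, 2); ‖v_1‖ = 6.0000, so e_1 = (-0.6667, -0.6667, 0.3333).
e_1·v_2 = (-0.6667)·(-2) + (-0.6667)·(-4) + 0.3333·2 = 4.6667.
u_2 = v_2 − 4.6667·e_1 = (1.1111, -0.8889, 0.4444).
‖u_2‖ = 1.4907, so e_2 = (0.7454, -0.5963, 0.2981).
e_1·v_3 = (-0.6667)·2 + (-0.6667)·2 + 0.3333·0 = -2.6667; e_2·v_3 = 0.7454·2 + (-0.5963)·2 + 0.2981·0 = 0.2981.
u_3 = v_3 + 2.6667·e_1 − 0.2981·e_2 = (0.0000, 0.4000, 0.8000).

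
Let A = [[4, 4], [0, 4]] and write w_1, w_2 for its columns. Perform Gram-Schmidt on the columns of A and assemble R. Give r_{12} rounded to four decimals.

r_{12} = 4.0000

w_1 = (4, 0); ‖w_1‖ = 4.0000, so q_1 = (1.0000, 0.0000).
r_{12} = q_1·w_2 = 4.0000.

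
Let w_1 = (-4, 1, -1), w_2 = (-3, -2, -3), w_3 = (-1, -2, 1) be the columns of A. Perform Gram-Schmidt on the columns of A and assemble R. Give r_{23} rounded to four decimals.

e_1 = w_1/‖w_1‖ = (-4, 1, -1)/4.2426 = (-0.9428, 0.2357, -0.2357).
r_{12} = e_1·w_2 = 3.0641.
u_2 = w_2 − 3.0641·e_1 = (-0.1111, -2.7222, -2.2778).
‖u_2‖ = 3.5512, so e_2 = (-0.0313, -0.7666, -0.6414).
r_{23} = e_2·w_3 = 0.9230.

r_{23} = 0.9230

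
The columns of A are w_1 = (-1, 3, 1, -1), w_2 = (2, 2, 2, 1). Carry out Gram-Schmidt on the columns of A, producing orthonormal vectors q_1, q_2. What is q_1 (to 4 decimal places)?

q_1 = (-0.2887, 0.8660, 0.2887, -0.2887)

w_1 = (-1, 3, 1, -1); ‖w_1‖ = 3.4641, so q_1 = (-0.2887, 0.8660, 0.2887, -0.2887).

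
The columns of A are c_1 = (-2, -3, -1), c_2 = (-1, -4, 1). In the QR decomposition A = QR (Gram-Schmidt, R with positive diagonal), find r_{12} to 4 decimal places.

e_1 = c_1/‖c_1‖ = (-2, -3, -1)/3.7417 = (-0.5345, -0.8018, -0.2673).
r_{12} = e_1·c_2 = 3.4744.

r_{12} = 3.4744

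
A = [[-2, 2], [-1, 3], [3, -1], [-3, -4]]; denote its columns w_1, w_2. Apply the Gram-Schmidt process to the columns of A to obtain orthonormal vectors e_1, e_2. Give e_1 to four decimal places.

w_1 = (-2, -1, 3, -3); ‖w_1‖ = 4.7958, so e_1 = (-0.4170, -0.2085, 0.6255, -0.6255).

e_1 = (-0.4170, -0.2085, 0.6255, -0.6255)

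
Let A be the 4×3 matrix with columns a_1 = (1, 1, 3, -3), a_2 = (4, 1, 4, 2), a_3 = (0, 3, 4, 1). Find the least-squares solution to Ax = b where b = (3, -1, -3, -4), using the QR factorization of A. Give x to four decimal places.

x = (0.9290, 0.2561, -1.3664)

a_1 = (1, 1, 3, -3); ‖a_1‖ = 4.4721, so e_1 = (0.2236, 0.2236, 0.6708, -0.6708).
e_1·a_2 = 0.2236·4 + 0.2236·1 + 0.6708·4 + (-0.6708)·2 = 2.4597.
u_2 = a_2 − 2.4597·e_1 = (3.4500, 0.4500, 2.3500, 3.6500).
‖u_2‖ = 5.5633, so e_2 = (0.6201, 0.0809, 0.4224, 0.6561).
e_1·a_3 = 0.2236·0 + 0.2236·3 + 0.6708·4 + (-0.6708)·1 = 2.6833; e_2·a_3 = 0.6201·0 + 0.0809·3 + 0.4224·4 + 0.6561·1 = 2.5884.
u_3 = a_3 − 2.6833·e_1 − 2.5884·e_2 = (-2.2052, 2.1906, 1.1066, 1.1018).
‖u_3‖ = 3.4785, so e_3 = (-0.6339, 0.6298, 0.3181, 0.3167).
Qᵀb = (1.1180, -2.1121, -4.7529).
Back-substitute: x_3 = -4.7529/3.4785 = -1.3664.
x_2 = (-2.1121 − 2.5884·(-1.3664))/5.5633 = 0.2561.
x_1 = (1.1180 − 2.4597·0.2561 − 2.6833·(-1.3664))/4.4721 = 0.9290.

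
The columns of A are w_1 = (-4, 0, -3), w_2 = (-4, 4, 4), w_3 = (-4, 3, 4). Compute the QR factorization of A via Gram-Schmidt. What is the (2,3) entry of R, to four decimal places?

r_{23} = 6.3006

q_1 = w_1/‖w_1‖ = (-4, 0, -3)/5.0000 = (-0.8000, 0.0000, -0.6000).
r_{12} = q_1·w_2 = 0.8000.
u_2 = w_2 − 0.8000·q_1 = (-3.3600, 4.0000, 4.4800).
‖u_2‖ = 6.8819, so q_2 = (-0.4882, 0.5812, 0.6510).
r_{23} = q_2·w_3 = 6.3006.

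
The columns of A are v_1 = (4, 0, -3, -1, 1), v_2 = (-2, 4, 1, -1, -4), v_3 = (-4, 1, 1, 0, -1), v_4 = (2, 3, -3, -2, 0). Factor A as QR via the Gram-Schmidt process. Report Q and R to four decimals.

Q = [[0.7698, 0.0134, -0.6344, 0.0694], [0.0000, 0.7214, 0.0827, 0.6179], [-0.5774, -0.1002, -0.6641, 0.3531], [-0.1925, -0.2739, -0.2490, -0.0883], [0.1925, -0.6279, 0.2961, 0.6935]], R = [[5.1962, -2.6943, -3.8490, 3.6566], [0.0000, 5.5444, 1.1957, 3.0394], [0.0000, 0.0000, 1.6599, 1.4698], [0.0000, 0.0000, 0.0000, 1.1096]]

v_1 = (4, 0, -3, -1, 1); ‖v_1‖ = 5.1962, so q_1 = (0.7698, 0.0000, -0.5774, -0.1925, 0.1925).
q_1·v_2 = 0.7698·(-2) + 0.0000·4 + (-0.5774)·1 + (-0.1925)·(-1) + 0.1925·(-4) = -2.6943.
u_2 = v_2 + 2.6943·q_1 = (0.0741, 4.0000, -0.5556, -1.5185, -3.4815).
‖u_2‖ = 5.5444, so q_2 = (0.0134, 0.7214, -0.1002, -0.2739, -0.6279).
q_1·v_3 = 0.7698·(-4) + 0.0000·1 + (-0.5774)·1 + (-0.1925)·0 + 0.1925·(-1) = -3.8490; q_2·v_3 = 0.0134·(-4) + 0.7214·1 + (-0.1002)·1 + (-0.2739)·0 + (-0.6279)·(-1) = 1.1957.
u_3 = v_3 + 3.8490·q_1 − 1.1957·q_2 = (-1.0530, 0.1373, -1.1024, -0.4133, 0.4916).
‖u_3‖ = 1.6599, so q_3 = (-0.6344, 0.0827, -0.6641, -0.2490, 0.2961).
q_1·v_4 = 0.7698·2 + 0.0000·3 + (-0.5774)·(-3) + (-0.1925)·(-2) + 0.1925·0 = 3.6566; q_2·v_4 = 0.0134·2 + 0.7214·3 + (-0.1002)·(-3) + (-0.2739)·(-2) + (-0.6279)·0 = 3.0394; q_3·v_4 = (-0.6344)·2 + 0.0827·3 + (-0.6641)·(-3) + (-0.2490)·(-2) + 0.2961·0 = 1.4698.
u_4 = v_4 − 3.6566·q_1 − 3.0394·q_2 − 1.4698·q_3 = (0.0770, 0.6856, 0.3918, -0.0979, 0.7696).
‖u_4‖ = 1.1096, so q_4 = (0.0694, 0.6179, 0.3531, -0.0883, 0.6935).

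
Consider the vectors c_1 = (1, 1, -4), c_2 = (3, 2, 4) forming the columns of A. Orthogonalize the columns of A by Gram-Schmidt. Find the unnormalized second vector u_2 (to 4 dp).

u_2 = (3.6111, 2.6111, 1.5556)

c_1 = (1, 1, -4); ‖c_1‖ = 4.2426, so e_1 = (0.2357, 0.2357, -0.9428).
e_1·c_2 = 0.2357·3 + 0.2357·2 + (-0.9428)·4 = -2.5927.
u_2 = c_2 + 2.5927·e_1 = (3.6111, 2.6111, 1.5556).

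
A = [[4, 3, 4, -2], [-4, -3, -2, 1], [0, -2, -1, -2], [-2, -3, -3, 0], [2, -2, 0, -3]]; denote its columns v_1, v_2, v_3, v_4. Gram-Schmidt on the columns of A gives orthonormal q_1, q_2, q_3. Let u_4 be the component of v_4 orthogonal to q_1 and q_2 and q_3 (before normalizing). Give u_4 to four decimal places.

q_1 = v_1/‖v_1‖ = (4, -4, 0, -2, 2)/6.3246 = (0.6325, -0.6325, 0.0000, -0.3162, 0.3162).
r_{12} = q_1·v_2 = 4.1110.
u_2 = v_2 − 4.1110·q_1 = (0.4000, -0.4000, -2.0000, -1.7000, -3.3000).
‖u_2‖ = 4.2544, so q_2 = (0.0940, -0.0940, -0.4701, -0.3996, -0.7757).
r_{13} = q_1·v_3 = 4.7434; r_{23} = q_2·v_3 = 2.2330.
u_3 = v_3 − 4.7434·q_1 − 2.2330·q_2 = (0.7901, 1.2099, 0.0497, -0.6077, 0.2320).
‖u_3‖ = 1.5855, so q_3 = (0.4983, 0.7631, 0.0314, -0.3833, 0.1464).
r_{14} = q_1·v_4 = -2.8460; r_{24} = q_2·v_4 = 2.9851; r_{34} = q_3·v_4 = -0.7353.
u_4 = v_4 + 2.8460·q_1 − 2.9851·q_2 + 0.7353·q_3 = (-0.1143, 0.0418, -0.5736, 0.0110, 0.3231).

u_4 = (-0.1143, 0.0418, -0.5736, 0.0110, 0.3231)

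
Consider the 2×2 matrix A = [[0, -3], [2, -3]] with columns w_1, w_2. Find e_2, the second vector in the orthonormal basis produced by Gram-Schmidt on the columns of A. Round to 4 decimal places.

w_1 = (0, 2); ‖w_1‖ = 2.0000, so e_1 = (0.0000, 1.0000).
e_1·w_2 = 0.0000·(-3) + 1.0000·(-3) = -3.0000.
u_2 = w_2 + 3.0000·e_1 = (-3.0000, 0.0000).
‖u_2‖ = 3.0000, so e_2 = (-1.0000, 0.0000).

e_2 = (-1.0000, 0.0000)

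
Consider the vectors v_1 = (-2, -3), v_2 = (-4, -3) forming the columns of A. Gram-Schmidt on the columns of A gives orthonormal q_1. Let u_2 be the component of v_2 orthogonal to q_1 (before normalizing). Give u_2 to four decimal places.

v_1 = (-2, -3); ‖v_1‖ = 3.6056, so q_1 = (-0.5547, -0.8321).
q_1·v_2 = (-0.5547)·(-4) + (-0.8321)·(-3) = 4.7150.
u_2 = v_2 − 4.7150·q_1 = (-1.3846, 0.9231).

u_2 = (-1.3846, 0.9231)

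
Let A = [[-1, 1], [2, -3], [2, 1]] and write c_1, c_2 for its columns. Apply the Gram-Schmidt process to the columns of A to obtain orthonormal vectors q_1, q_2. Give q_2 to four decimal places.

q_1 = c_1/‖c_1‖ = (-1, 2, 2)/3.0000 = (-0.3333, 0.6667, 0.6667).
r_{12} = q_1·c_2 = -1.6667.
u_2 = c_2 + 1.6667·q_1 = (0.4444, -1.8889, 2.1111).
‖u_2‖ = 2.8674, so q_2 = (0.1550, -0.6587, 0.7362).

q_2 = (0.1550, -0.6587, 0.7362)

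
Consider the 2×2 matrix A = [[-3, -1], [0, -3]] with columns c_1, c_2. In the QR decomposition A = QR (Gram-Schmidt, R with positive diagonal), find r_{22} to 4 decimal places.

q_1 = c_1/‖c_1‖ = (-3, 0)/3.0000 = (-1.0000, 0.0000).
r_{12} = q_1·c_2 = 1.0000.
u_2 = c_2 − 1.0000·q_1 = (0.0000, -3.0000).
r_{22} = ‖u_2‖ = 3.0000.

r_{22} = 3.0000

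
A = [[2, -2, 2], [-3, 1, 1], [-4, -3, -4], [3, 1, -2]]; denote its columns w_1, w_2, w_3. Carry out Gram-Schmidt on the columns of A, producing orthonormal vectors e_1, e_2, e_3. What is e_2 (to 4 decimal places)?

e_2 = (-0.6635, 0.4471, -0.5914, 0.1010)

w_1 = (2, -3, -4, 3); ‖w_1‖ = 6.1644, so e_1 = (0.3244, -0.4867, -0.6489, 0.4867).
e_1·w_2 = 0.3244·(-2) + (-0.4867)·1 + (-0.6489)·(-3) + 0.4867·1 = 1.2978.
u_2 = w_2 − 1.2978·e_1 = (-2.4211, 1.6316, -2.1579, 0.3684).
‖u_2‖ = 3.6491, so e_2 = (-0.6635, 0.4471, -0.5914, 0.1010).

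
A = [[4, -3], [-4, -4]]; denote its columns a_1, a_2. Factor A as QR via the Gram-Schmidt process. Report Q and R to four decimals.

Q = [[0.7071, -0.7071], [-0.7071, -0.7071]], R = [[5.6569, 0.7071], [0.0000, 4.9497]]

a_1 = (4, -4); ‖a_1‖ = 5.6569, so q_1 = (0.7071, -0.7071).
q_1·a_2 = 0.7071·(-3) + (-0.7071)·(-4) = 0.7071.
u_2 = a_2 − 0.7071·q_1 = (-3.5000, -3.5000).
‖u_2‖ = 4.9497, so q_2 = (-0.7071, -0.7071).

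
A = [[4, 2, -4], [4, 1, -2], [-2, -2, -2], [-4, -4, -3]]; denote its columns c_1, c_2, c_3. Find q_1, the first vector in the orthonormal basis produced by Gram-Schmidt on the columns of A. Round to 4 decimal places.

c_1 = (4, 4, -2, -4); ‖c_1‖ = 7.2111, so q_1 = (0.5547, 0.5547, -0.2774, -0.5547).

q_1 = (0.5547, 0.5547, -0.2774, -0.5547)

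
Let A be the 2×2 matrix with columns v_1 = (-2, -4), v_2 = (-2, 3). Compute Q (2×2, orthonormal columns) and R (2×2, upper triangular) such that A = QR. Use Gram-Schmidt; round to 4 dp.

v_1 = (-2, -4); ‖v_1‖ = 4.4721, so e_1 = (-0.4472, -0.8944).
e_1·v_2 = (-0.4472)·(-2) + (-0.8944)·3 = -1.7889.
u_2 = v_2 + 1.7889·e_1 = (-2.8000, 1.4000).
‖u_2‖ = 3.1305, so e_2 = (-0.8944, 0.4472).

Q = [[-0.4472, -0.8944], [-0.8944, 0.4472]], R = [[4.4721, -1.7889], [0.0000, 3.1305]]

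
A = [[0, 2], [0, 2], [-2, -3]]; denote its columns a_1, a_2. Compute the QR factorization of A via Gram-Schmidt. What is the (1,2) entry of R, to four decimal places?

r_{12} = 3.0000

e_1 = a_1/‖a_1‖ = (0, 0, -2)/2.0000 = (0.0000, 0.0000, -1.0000).
r_{12} = e_1·a_2 = 3.0000.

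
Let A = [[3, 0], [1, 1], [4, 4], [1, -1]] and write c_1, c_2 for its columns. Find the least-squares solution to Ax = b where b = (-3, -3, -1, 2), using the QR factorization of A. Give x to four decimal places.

q_1 = c_1/‖c_1‖ = (3, 1, 4, 1)/5.1962 = (0.5774, 0.1925, 0.7698, 0.1925).
r_{12} = q_1·c_2 = 3.0792.
u_2 = c_2 − 3.0792·q_1 = (-1.7778, 0.4074, 1.6296, -1.5926).
‖u_2‖ = 2.9187, so q_2 = (-0.6091, 0.1396, 0.5584, -0.5457).
Qᵀb = (-2.6943, -0.2411).
Back-substitute: x_2 = -0.2411/2.9187 = -0.0826.
x_1 = (-2.6943 − 3.0792·(-0.0826))/5.1962 = -0.4696.

x = (-0.4696, -0.0826)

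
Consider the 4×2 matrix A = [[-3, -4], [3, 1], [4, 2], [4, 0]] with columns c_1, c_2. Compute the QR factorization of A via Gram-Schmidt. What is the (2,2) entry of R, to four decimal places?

c_1 = (-3, 3, 4, 4); ‖c_1‖ = 7.0711, so e_1 = (-0.4243, 0.4243, 0.5657, 0.5657).
e_1·c_2 = (-0.4243)·(-4) + 0.4243·1 + 0.5657·2 + 0.5657·0 = 3.2527.
u_2 = c_2 − 3.2527·e_1 = (-2.6200, -0.3800, 0.1600, -1.8400).
r_{22} = ‖u_2‖ = 3.2280.

r_{22} = 3.2280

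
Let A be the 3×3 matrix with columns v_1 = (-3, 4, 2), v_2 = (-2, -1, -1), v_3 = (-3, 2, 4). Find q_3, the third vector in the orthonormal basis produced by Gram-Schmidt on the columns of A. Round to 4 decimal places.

q_3 = (-0.1516, -0.5307, 0.8339)

q_1 = v_1/‖v_1‖ = (-3, 4, 2)/5.3852 = (-0.5571, 0.7428, 0.3714).
r_{12} = q_1·v_2 = 0.0000.
u_2 = v_2 + 0.0000·q_1 = (-2.0000, -1.0000, -1.0000).
‖u_2‖ = 2.4495, so q_2 = (-0.8165, -0.4082, -0.4082).
r_{13} = q_1·v_3 = 4.6424; r_{23} = q_2·v_3 = 0.0000.
u_3 = v_3 − 4.6424·q_1 + 0.0000·q_2 = (-0.4138, -1.4483, 2.2759).
‖u_3‖ = 2.7292, so q_3 = (-0.1516, -0.5307, 0.8339).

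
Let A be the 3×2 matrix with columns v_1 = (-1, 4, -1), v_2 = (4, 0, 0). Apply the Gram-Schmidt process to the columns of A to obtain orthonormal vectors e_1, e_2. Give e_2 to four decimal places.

e_1 = v_1/‖v_1‖ = (-1, 4, -1)/4.2426 = (-0.2357, 0.9428, -0.2357).
r_{12} = e_1·v_2 = -0.9428.
u_2 = v_2 + 0.9428·e_1 = (3.7778, 0.8889, -0.2222).
‖u_2‖ = 3.8873, so e_2 = (0.9718, 0.2287, -0.0572).

e_2 = (0.9718, 0.2287, -0.0572)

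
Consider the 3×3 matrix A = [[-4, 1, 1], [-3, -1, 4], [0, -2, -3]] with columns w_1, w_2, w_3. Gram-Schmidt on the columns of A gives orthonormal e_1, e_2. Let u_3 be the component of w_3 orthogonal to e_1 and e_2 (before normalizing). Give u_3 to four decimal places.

u_3 = (-1.8926, 2.5235, -2.2081)

w_1 = (-4, -3, 0); ‖w_1‖ = 5.0000, so e_1 = (-0.8000, -0.6000, 0.0000).
e_1·w_2 = (-0.8000)·1 + (-0.6000)·(-1) + 0.0000·(-2) = -0.2000.
u_2 = w_2 + 0.2000·e_1 = (0.8400, -1.1200, -2.0000).
‖u_2‖ = 2.4413, so e_2 = (0.3441, -0.4588, -0.8192).
e_1·w_3 = (-0.8000)·1 + (-0.6000)·4 + 0.0000·(-3) = -3.2000; e_2·w_3 = 0.3441·1 + (-0.4588)·4 + (-0.8192)·(-3) = 0.9667.
u_3 = w_3 + 3.2000·e_1 − 0.9667·e_2 = (-1.8926, 2.5235, -2.2081).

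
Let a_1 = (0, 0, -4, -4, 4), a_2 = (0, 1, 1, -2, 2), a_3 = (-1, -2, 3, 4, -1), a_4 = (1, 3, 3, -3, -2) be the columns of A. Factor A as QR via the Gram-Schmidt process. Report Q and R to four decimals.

e_1 = a_1/‖a_1‖ = (0, 0, -4, -4, 4)/6.9282 = (0.0000, 0.0000, -0.5774, -0.5774, 0.5774).
r_{12} = e_1·a_2 = 1.7321.
u_2 = a_2 − 1.7321·e_1 = (0.0000, 1.0000, 2.0000, -1.0000, 1.0000).
‖u_2‖ = 2.6458, so e_2 = (0.0000, 0.3780, 0.7559, -0.3780, 0.3780).
r_{13} = e_1·a_3 = -4.6188; r_{23} = e_2·a_3 = -0.3780.
u_3 = a_3 + 4.6188·e_1 + 0.3780·e_2 = (-1.0000, -1.8571, 0.6190, 1.1905, 1.8095).
‖u_3‖ = 3.0861, so e_3 = (-0.3240, -0.6018, 0.2006, 0.3858, 0.5864).
r_{14} = e_1·a_4 = -1.1547; r_{24} = e_2·a_4 = 3.7796; r_{34} = e_3·a_4 = -3.8576.
u_4 = a_4 + 1.1547·e_1 − 3.7796·e_2 + 3.8576·e_3 = (-0.2500, -0.7500, 0.2500, -0.7500, -0.5000).
‖u_4‖ = 1.2247, so e_4 = (-0.2041, -0.6124, 0.2041, -0.6124, -0.4082).

Q = [[0.0000, 0.0000, -0.3240, -0.2041], [0.0000, 0.3780, -0.6018, -0.6124], [-0.5774, 0.7559, 0.2006, 0.2041], [-0.5774, -0.3780, 0.3858, -0.6124], [0.5774, 0.3780, 0.5864, -0.4082]], R = [[6.9282, 1.7321, -4.6188, -1.1547], [0.0000, 2.6458, -0.3780, 3.7796], [0.0000, 0.0000, 3.0861, -3.8576], [0.0000, 0.0000, 0.0000, 1.2247]]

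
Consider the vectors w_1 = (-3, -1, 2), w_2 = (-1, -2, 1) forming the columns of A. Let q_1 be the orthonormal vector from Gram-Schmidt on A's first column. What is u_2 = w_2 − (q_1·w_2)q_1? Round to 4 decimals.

u_2 = (0.5000, -1.5000, 0.0000)

w_1 = (-3, -1, 2); ‖w_1‖ = 3.7417, so q_1 = (-0.8018, -0.2673, 0.5345).
q_1·w_2 = (-0.8018)·(-1) + (-0.2673)·(-2) + 0.5345·1 = 1.8708.
u_2 = w_2 − 1.8708·q_1 = (0.5000, -1.5000, 0.0000).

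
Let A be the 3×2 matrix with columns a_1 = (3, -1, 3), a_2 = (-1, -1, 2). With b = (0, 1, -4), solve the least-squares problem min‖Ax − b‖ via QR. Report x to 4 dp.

x = (-0.4286, -1.2143)

a_1 = (3, -1, 3); ‖a_1‖ = 4.3589, so e_1 = (0.6882, -0.2294, 0.6882).
e_1·a_2 = 0.6882·(-1) + (-0.2294)·(-1) + 0.6882·2 = 0.9177.
u_2 = a_2 − 0.9177·e_1 = (-1.6316, -0.7895, 1.3684).
‖u_2‖ = 2.2711, so e_2 = (-0.7184, -0.3476, 0.6025).
Qᵀb = (-2.9824, -2.7578).
Back-substitute: x_2 = -2.7578/2.2711 = -1.2143.
x_1 = (-2.9824 − 0.9177·(-1.2143))/4.3589 = -0.4286.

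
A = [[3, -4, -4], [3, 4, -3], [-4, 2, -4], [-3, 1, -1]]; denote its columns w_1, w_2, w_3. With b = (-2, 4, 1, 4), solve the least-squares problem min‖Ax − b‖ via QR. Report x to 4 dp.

w_1 = (3, 3, -4, -3); ‖w_1‖ = 6.5574, so e_1 = (0.4575, 0.4575, -0.6100, -0.4575).
e_1·w_2 = 0.4575·(-4) + 0.4575·4 + (-0.6100)·2 + (-0.4575)·1 = -1.6775.
u_2 = w_2 + 1.6775·e_1 = (-3.2326, 4.7674, 0.9767, 0.2326).
‖u_2‖ = 5.8469, so e_2 = (-0.5529, 0.8154, 0.1671, 0.0398).
e_1·w_3 = 0.4575·(-4) + 0.4575·(-3) + (-0.6100)·(-4) + (-0.4575)·(-1) = -0.3050; e_2·w_3 = (-0.5529)·(-4) + 0.8154·(-3) + 0.1671·(-4) + 0.0398·(-1) = -0.9427.
u_3 = w_3 + 0.3050·e_1 + 0.9427·e_2 = (-4.3816, -2.0918, -4.0286, -1.1020).
‖u_3‖ = 6.4046, so e_3 = (-0.6841, -0.3266, -0.6290, -0.1721).
Qᵀb = (-1.5250, 4.6934, -1.2555).
Back-substitute: x_3 = -1.2555/6.4046 = -0.1960.
x_2 = (4.6934 + 0.9427·(-0.1960))/5.8469 = 0.7711.
x_1 = (-1.5250 + 1.6775·0.7711 + 0.3050·(-0.1960))/6.5574 = -0.0444.

x = (-0.0444, 0.7711, -0.1960)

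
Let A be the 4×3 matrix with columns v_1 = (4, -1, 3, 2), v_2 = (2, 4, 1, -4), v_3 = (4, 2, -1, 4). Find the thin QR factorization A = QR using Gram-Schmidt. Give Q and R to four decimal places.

Q = [[0.7303, 0.3509, 0.2978], [-0.1826, 0.6524, 0.5349], [0.5477, 0.1809, -0.5782], [0.3651, -0.6469, 0.5393]], R = [[5.4772, -0.1826, 3.4689], [0.0000, 6.0800, -0.0603], [0.0000, 0.0000, 4.9963]]

e_1 = v_1/‖v_1‖ = (4, -1, 3, 2)/5.4772 = (0.7303, -0.1826, 0.5477, 0.3651).
r_{12} = e_1·v_2 = -0.1826.
u_2 = v_2 + 0.1826·e_1 = (2.1333, 3.9667, 1.1000, -3.9333).
‖u_2‖ = 6.0800, so e_2 = (0.3509, 0.6524, 0.1809, -0.6469).
r_{13} = e_1·v_3 = 3.4689; r_{23} = e_2·v_3 = -0.0603.
u_3 = v_3 − 3.4689·e_1 + 0.0603·e_2 = (1.4878, 2.6727, -2.8891, 2.6943).
‖u_3‖ = 4.9963, so e_3 = (0.2978, 0.5349, -0.5782, 0.5393).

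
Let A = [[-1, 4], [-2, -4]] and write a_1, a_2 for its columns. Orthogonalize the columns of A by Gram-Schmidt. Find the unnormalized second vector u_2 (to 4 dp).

u_2 = (4.8000, -2.4000)

a_1 = (-1, -2); ‖a_1‖ = 2.2361, so e_1 = (-0.4472, -0.8944).
e_1·a_2 = (-0.4472)·4 + (-0.8944)·(-4) = 1.7889.
u_2 = a_2 − 1.7889·e_1 = (4.8000, -2.4000).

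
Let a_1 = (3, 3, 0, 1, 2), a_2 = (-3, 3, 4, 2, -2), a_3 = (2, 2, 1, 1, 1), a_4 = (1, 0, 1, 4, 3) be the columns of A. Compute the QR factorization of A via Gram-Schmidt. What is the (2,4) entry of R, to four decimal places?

a_1 = (3, 3, 0, 1, 2); ‖a_1‖ = 4.7958, so e_1 = (0.6255, 0.6255, 0.0000, 0.2085, 0.4170).
e_1·a_2 = 0.6255·(-3) + 0.6255·3 + 0.0000·4 + 0.2085·2 + 0.4170·(-2) = -0.4170.
u_2 = a_2 + 0.4170·e_1 = (-2.7391, 3.2609, 4.0000, 2.0870, -1.8261).
‖u_2‖ = 6.4673, so e_2 = (-0.4235, 0.5042, 0.6185, 0.3227, -0.2824).
r_{24} = e_2·a_4 = 0.6387.

r_{24} = 0.6387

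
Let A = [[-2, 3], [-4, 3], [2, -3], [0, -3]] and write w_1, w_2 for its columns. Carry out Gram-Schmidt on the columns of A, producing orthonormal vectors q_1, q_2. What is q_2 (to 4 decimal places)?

q_2 = (0.2887, -0.2887, -0.2887, -0.8660)

q_1 = w_1/‖w_1‖ = (-2, -4, 2, 0)/4.8990 = (-0.4082, -0.8165, 0.4082, 0.0000).
r_{12} = q_1·w_2 = -4.8990.
u_2 = w_2 + 4.8990·q_1 = (1.0000, -1.0000, -1.0000, -3.0000).
‖u_2‖ = 3.4641, so q_2 = (0.2887, -0.2887, -0.2887, -0.8660).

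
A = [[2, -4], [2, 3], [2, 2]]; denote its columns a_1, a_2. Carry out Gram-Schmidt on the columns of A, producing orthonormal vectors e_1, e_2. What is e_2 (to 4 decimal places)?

e_2 = (-0.8093, 0.4981, 0.3113)

a_1 = (2, 2, 2); ‖a_1‖ = 3.4641, so e_1 = (0.5774, 0.5774, 0.5774).
e_1·a_2 = 0.5774·(-4) + 0.5774·3 + 0.5774·2 = 0.5774.
u_2 = a_2 − 0.5774·e_1 = (-4.3333, 2.6667, 1.6667).
‖u_2‖ = 5.3541, so e_2 = (-0.8093, 0.4981, 0.3113).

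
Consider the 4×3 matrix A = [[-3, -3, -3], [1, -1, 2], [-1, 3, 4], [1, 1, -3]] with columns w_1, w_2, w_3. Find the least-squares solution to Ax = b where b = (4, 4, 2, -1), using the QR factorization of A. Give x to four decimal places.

x = (-0.7075, -0.8214, 0.6045)

q_1 = w_1/‖w_1‖ = (-3, 1, -1, 1)/3.4641 = (-0.8660, 0.2887, -0.2887, 0.2887).
r_{12} = q_1·w_2 = 1.7321.
u_2 = w_2 − 1.7321·q_1 = (-1.5000, -1.5000, 3.5000, 0.5000).
‖u_2‖ = 4.1231, so q_2 = (-0.3638, -0.3638, 0.8489, 0.1213).
r_{13} = q_1·w_3 = 1.1547; r_{23} = q_2·w_3 = 3.3955.
u_3 = w_3 − 1.1547·q_1 − 3.3955·q_2 = (-0.7647, 2.9020, 1.4510, -3.7451).
‖u_3‖ = 5.0137, so q_3 = (-0.1525, 0.5788, 0.2894, -0.7470).
Qᵀb = (-3.1754, -1.3339, 3.0309).
Back-substitute: x_3 = 3.0309/5.0137 = 0.6045.
x_2 = (-1.3339 − 3.3955·0.6045)/4.1231 = -0.8214.
x_1 = (-3.1754 − 1.7321·(-0.8214) − 1.1547·0.6045)/3.4641 = -0.7075.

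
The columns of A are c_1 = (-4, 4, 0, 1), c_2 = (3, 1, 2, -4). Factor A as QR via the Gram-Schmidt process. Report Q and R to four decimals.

c_1 = (-4, 4, 0, 1); ‖c_1‖ = 5.7446, so q_1 = (-0.6963, 0.6963, 0.0000, 0.1741).
q_1·c_2 = (-0.6963)·3 + 0.6963·1 + 0.0000·2 + 0.1741·(-4) = -2.0889.
u_2 = c_2 + 2.0889·q_1 = (1.5455, 2.4545, 2.0000, -3.6364).
‖u_2‖ = 5.0632, so q_2 = (0.3052, 0.4848, 0.3950, -0.7182).

Q = [[-0.6963, 0.3052], [0.6963, 0.4848], [0.0000, 0.3950], [0.1741, -0.7182]], R = [[5.7446, -2.0889], [0.0000, 5.0632]]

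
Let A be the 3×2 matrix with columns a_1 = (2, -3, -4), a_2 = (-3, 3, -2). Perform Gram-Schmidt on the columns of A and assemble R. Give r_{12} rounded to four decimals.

e_1 = a_1/‖a_1‖ = (2, -3, -4)/5.3852 = (0.3714, -0.5571, -0.7428).
r_{12} = e_1·a_2 = -1.2999.

r_{12} = -1.2999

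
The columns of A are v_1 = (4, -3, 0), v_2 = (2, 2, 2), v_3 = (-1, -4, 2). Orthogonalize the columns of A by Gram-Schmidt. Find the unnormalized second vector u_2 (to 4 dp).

u_2 = (1.6800, 2.2400, 2.0000)

e_1 = v_1/‖v_1‖ = (4, -3, 0)/5.0000 = (0.8000, -0.6000, 0.0000).
r_{12} = e_1·v_2 = 0.4000.
u_2 = v_2 − 0.4000·e_1 = (1.6800, 2.2400, 2.0000).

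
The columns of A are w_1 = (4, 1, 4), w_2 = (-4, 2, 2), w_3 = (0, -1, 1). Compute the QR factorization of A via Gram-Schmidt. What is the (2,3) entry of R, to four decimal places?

r_{23} = 0.1140

q_1 = w_1/‖w_1‖ = (4, 1, 4)/5.7446 = (0.6963, 0.1741, 0.6963).
r_{12} = q_1·w_2 = -1.0445.
u_2 = w_2 + 1.0445·q_1 = (-3.2727, 2.1818, 2.7273).
‖u_2‖ = 4.7863, so q_2 = (-0.6838, 0.4558, 0.5698).
r_{23} = q_2·w_3 = 0.1140.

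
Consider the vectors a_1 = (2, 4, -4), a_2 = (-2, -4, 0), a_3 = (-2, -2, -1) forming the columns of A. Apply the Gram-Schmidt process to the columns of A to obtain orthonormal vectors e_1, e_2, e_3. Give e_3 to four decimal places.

e_3 = (-0.8944, 0.4472, 0.0000)

a_1 = (2, 4, -4); ‖a_1‖ = 6.0000, so e_1 = (0.3333, 0.6667, -0.6667).
e_1·a_2 = 0.3333·(-2) + 0.6667·(-4) + (-0.6667)·0 = -3.3333.
u_2 = a_2 + 3.3333·e_1 = (-0.8889, -1.7778, -2.2222).
‖u_2‖ = 2.9814, so e_2 = (-0.2981, -0.5963, -0.7454).
e_1·a_3 = 0.3333·(-2) + 0.6667·(-2) + (-0.6667)·(-1) = -1.3333; e_2·a_3 = (-0.2981)·(-2) + (-0.5963)·(-2) + (-0.7454)·(-1) = 2.5342.
u_3 = a_3 + 1.3333·e_1 − 2.5342·e_2 = (-0.8000, 0.4000, 0.0000).
‖u_3‖ = 0.8944, so e_3 = (-0.8944, 0.4472, 0.0000).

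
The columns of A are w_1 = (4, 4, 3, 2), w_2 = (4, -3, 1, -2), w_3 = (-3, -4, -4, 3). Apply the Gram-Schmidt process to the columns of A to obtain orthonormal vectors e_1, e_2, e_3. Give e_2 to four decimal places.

w_1 = (4, 4, 3, 2); ‖w_1‖ = 6.7082, so e_1 = (0.5963, 0.5963, 0.4472, 0.2981).
e_1·w_2 = 0.5963·4 + 0.5963·(-3) + 0.4472·1 + 0.2981·(-2) = 0.4472.
u_2 = w_2 − 0.4472·e_1 = (3.7333, -3.2667, 0.8000, -2.1333).
‖u_2‖ = 5.4589, so e_2 = (0.6839, -0.5984, 0.1465, -0.3908).

e_2 = (0.6839, -0.5984, 0.1465, -0.3908)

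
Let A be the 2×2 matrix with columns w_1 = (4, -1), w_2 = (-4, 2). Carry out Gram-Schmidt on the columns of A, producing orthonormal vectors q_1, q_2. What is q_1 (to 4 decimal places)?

q_1 = w_1/‖w_1‖ = (4, -1)/4.1231 = (0.9701, -0.2425).

q_1 = (0.9701, -0.2425)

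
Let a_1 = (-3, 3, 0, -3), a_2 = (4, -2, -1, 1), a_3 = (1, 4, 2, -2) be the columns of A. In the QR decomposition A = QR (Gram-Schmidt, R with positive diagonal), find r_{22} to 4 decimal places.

a_1 = (-3, 3, 0, -3); ‖a_1‖ = 5.1962, so e_1 = (-0.5774, 0.5774, 0.0000, -0.5774).
e_1·a_2 = (-0.5774)·4 + 0.5774·(-2) + 0.0000·(-1) + (-0.5774)·1 = -4.0415.
u_2 = a_2 + 4.0415·e_1 = (1.6667, 0.3333, -1.0000, -1.3333).
r_{22} = ‖u_2‖ = 2.3805.

r_{22} = 2.3805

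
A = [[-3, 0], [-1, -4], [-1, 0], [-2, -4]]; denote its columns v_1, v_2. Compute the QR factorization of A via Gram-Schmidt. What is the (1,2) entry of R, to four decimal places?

r_{12} = 3.0984

v_1 = (-3, -1, -1, -2); ‖v_1‖ = 3.8730, so q_1 = (-0.7746, -0.2582, -0.2582, -0.5164).
r_{12} = q_1·v_2 = 3.0984.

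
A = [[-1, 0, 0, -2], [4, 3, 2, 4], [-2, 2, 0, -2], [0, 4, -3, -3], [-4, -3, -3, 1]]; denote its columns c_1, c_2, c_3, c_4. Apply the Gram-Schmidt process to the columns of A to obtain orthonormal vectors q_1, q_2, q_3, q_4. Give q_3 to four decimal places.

q_3 = (0.2326, 0.0263, 0.6574, -0.6188, -0.3606)

c_1 = (-1, 4, -2, 0, -4); ‖c_1‖ = 6.0828, so q_1 = (-0.1644, 0.6576, -0.3288, 0.0000, -0.6576).
q_1·c_2 = (-0.1644)·0 + 0.6576·3 + (-0.3288)·2 + 0.0000·4 + (-0.6576)·(-3) = 3.2880.
u_2 = c_2 − 3.2880·q_1 = (0.5405, 0.8378, 3.0811, 4.0000, -0.8378).
‖u_2‖ = 5.2143, so q_2 = (0.1037, 0.1607, 0.5909, 0.7671, -0.1607).
q_1·c_3 = (-0.1644)·0 + 0.6576·2 + (-0.3288)·0 + 0.0000·(-3) + (-0.6576)·(-3) = 3.2880; q_2·c_3 = 0.1037·0 + 0.1607·2 + 0.5909·0 + 0.7671·(-3) + (-0.1607)·(-3) = -1.4980.
u_3 = c_3 − 3.2880·q_1 + 1.4980·q_2 = (0.6958, 0.0785, 1.9662, -1.8509, -1.0785).
‖u_3‖ = 2.9909, so q_3 = (0.2326, 0.0263, 0.6574, -0.6188, -0.3606).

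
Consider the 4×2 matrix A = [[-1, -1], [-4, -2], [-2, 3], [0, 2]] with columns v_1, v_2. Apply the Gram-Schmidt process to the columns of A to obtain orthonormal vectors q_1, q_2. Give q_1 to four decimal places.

q_1 = v_1/‖v_1‖ = (-1, -4, -2, 0)/4.5826 = (-0.2182, -0.8729, -0.4364, 0.0000).

q_1 = (-0.2182, -0.8729, -0.4364, 0.0000)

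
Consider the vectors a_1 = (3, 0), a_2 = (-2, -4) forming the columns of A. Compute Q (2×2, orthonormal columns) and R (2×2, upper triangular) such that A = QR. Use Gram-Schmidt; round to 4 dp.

Q = [[1.0000, 0.0000], [0.0000, -1.0000]], R = [[3.0000, -2.0000], [0.0000, 4.0000]]

q_1 = a_1/‖a_1‖ = (3, 0)/3.0000 = (1.0000, 0.0000).
r_{12} = q_1·a_2 = -2.0000.
u_2 = a_2 + 2.0000·q_1 = (0.0000, -4.0000).
‖u_2‖ = 4.0000, so q_2 = (0.0000, -1.0000).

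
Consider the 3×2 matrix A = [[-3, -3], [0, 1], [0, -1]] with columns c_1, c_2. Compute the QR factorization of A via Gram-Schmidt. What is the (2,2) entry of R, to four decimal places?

c_1 = (-3, 0, 0); ‖c_1‖ = 3.0000, so q_1 = (-1.0000, 0.0000, 0.0000).
q_1·c_2 = (-1.0000)·(-3) + 0.0000·1 + 0.0000·(-1) = 3.0000.
u_2 = c_2 − 3.0000·q_1 = (0.0000, 1.0000, -1.0000).
r_{22} = ‖u_2‖ = 1.4142.

r_{22} = 1.4142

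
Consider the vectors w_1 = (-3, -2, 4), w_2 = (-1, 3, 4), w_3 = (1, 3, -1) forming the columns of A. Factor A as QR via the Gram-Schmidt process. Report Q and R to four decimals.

w_1 = (-3, -2, 4); ‖w_1‖ = 5.3852, so e_1 = (-0.5571, -0.3714, 0.7428).
e_1·w_2 = (-0.5571)·(-1) + (-0.3714)·3 + 0.7428·4 = 2.4140.
u_2 = w_2 − 2.4140·e_1 = (0.3448, 3.8966, 2.2069).
‖u_2‖ = 4.4914, so e_2 = (0.0768, 0.8676, 0.4914).
e_1·w_3 = (-0.5571)·1 + (-0.3714)·3 + 0.7428·(-1) = -2.4140; e_2·w_3 = 0.0768·1 + 0.8676·3 + 0.4914·(-1) = 2.1881.
u_3 = w_3 + 2.4140·e_1 − 2.1881·e_2 = (-0.5128, 0.2051, -0.2821).
‖u_3‖ = 0.6202, so e_3 = (-0.8269, 0.3308, -0.4548).

Q = [[-0.5571, 0.0768, -0.8269], [-0.3714, 0.8676, 0.3308], [0.7428, 0.4914, -0.4548]], R = [[5.3852, 2.4140, -2.4140], [0.0000, 4.4914, 2.1881], [0.0000, 0.0000, 0.6202]]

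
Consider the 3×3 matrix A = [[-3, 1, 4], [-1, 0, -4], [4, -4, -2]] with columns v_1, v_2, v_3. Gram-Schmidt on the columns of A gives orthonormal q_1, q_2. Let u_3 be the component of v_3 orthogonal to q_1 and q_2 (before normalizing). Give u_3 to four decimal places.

v_1 = (-3, -1, 4); ‖v_1‖ = 5.0990, so q_1 = (-0.5883, -0.1961, 0.7845).
q_1·v_2 = (-0.5883)·1 + (-0.1961)·0 + 0.7845·(-4) = -3.7262.
u_2 = v_2 + 3.7262·q_1 = (-1.1923, -0.7308, -1.0769).
‖u_2‖ = 1.7650, so q_2 = (-0.6755, -0.4140, -0.6101).
q_1·v_3 = (-0.5883)·4 + (-0.1961)·(-4) + 0.7845·(-2) = -3.1379; q_2·v_3 = (-0.6755)·4 + (-0.4140)·(-4) + (-0.6101)·(-2) = 0.1743.
u_3 = v_3 + 3.1379·q_1 − 0.1743·q_2 = (2.2716, -4.5432, 0.5679).

u_3 = (2.2716, -4.5432, 0.5679)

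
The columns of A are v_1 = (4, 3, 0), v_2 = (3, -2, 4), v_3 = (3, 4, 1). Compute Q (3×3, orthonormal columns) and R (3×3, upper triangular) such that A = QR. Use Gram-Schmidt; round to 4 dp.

Q = [[0.8000, 0.3886, -0.4572], [0.6000, -0.5181, 0.6096], [0.0000, 0.7619, 0.6476]], R = [[5.0000, 1.2000, 4.8000], [0.0000, 5.2498, -0.1448], [0.0000, 0.0000, 1.7144]]

v_1 = (4, 3, 0); ‖v_1‖ = 5.0000, so e_1 = (0.8000, 0.6000, 0.0000).
e_1·v_2 = 0.8000·3 + 0.6000·(-2) + 0.0000·4 = 1.2000.
u_2 = v_2 − 1.2000·e_1 = (2.0400, -2.7200, 4.0000).
‖u_2‖ = 5.2498, so e_2 = (0.3886, -0.5181, 0.7619).
e_1·v_3 = 0.8000·3 + 0.6000·4 + 0.0000·1 = 4.8000; e_2·v_3 = 0.3886·3 + (-0.5181)·4 + 0.7619·1 = -0.1448.
u_3 = v_3 − 4.8000·e_1 + 0.1448·e_2 = (-0.7837, 1.0450, 1.1103).
‖u_3‖ = 1.7144, so e_3 = (-0.4572, 0.6096, 0.6476).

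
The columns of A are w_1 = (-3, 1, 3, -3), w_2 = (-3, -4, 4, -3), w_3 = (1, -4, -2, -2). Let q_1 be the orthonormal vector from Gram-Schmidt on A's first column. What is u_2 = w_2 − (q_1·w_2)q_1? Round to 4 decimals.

w_1 = (-3, 1, 3, -3); ‖w_1‖ = 5.2915, so q_1 = (-0.5669, 0.1890, 0.5669, -0.5669).
q_1·w_2 = (-0.5669)·(-3) + 0.1890·(-4) + 0.5669·4 + (-0.5669)·(-3) = 4.9135.
u_2 = w_2 − 4.9135·q_1 = (-0.2143, -4.9286, 1.2143, -0.2143).

u_2 = (-0.2143, -4.9286, 1.2143, -0.2143)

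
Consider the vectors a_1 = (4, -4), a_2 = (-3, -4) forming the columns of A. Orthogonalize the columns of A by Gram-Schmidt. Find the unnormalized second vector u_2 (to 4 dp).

e_1 = a_1/‖a_1‖ = (4, -4)/5.6569 = (0.7071, -0.7071).
r_{12} = e_1·a_2 = 0.7071.
u_2 = a_2 − 0.7071·e_1 = (-3.5000, -3.5000).

u_2 = (-3.5000, -3.5000)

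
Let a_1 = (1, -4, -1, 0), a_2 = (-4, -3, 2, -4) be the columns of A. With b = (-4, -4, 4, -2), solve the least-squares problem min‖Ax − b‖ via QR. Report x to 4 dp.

x = (0.1240, 0.9612)

a_1 = (1, -4, -1, 0); ‖a_1‖ = 4.2426, so e_1 = (0.2357, -0.9428, -0.2357, 0.0000).
e_1·a_2 = 0.2357·(-4) + (-0.9428)·(-3) + (-0.2357)·2 + 0.0000·(-4) = 1.4142.
u_2 = a_2 − 1.4142·e_1 = (-4.3333, -1.6667, 2.3333, -4.0000).
‖u_2‖ = 6.5574, so e_2 = (-0.6608, -0.2542, 0.3558, -0.6100).
Qᵀb = (1.8856, 6.3033).
Back-substitute: x_2 = 6.3033/6.5574 = 0.9612.
x_1 = (1.8856 − 1.4142·0.9612)/4.2426 = 0.1240.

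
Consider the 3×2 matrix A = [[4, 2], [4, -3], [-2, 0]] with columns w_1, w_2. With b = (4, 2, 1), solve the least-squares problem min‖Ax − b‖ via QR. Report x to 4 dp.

q_1 = w_1/‖w_1‖ = (4, 4, -2)/6.0000 = (0.6667, 0.6667, -0.3333).
r_{12} = q_1·w_2 = -0.6667.
u_2 = w_2 + 0.6667·q_1 = (2.4444, -2.5556, -0.2222).
‖u_2‖ = 3.5434, so q_2 = (0.6899, -0.7212, -0.0627).
Qᵀb = (3.6667, 1.2543).
Back-substitute: x_2 = 1.2543/3.5434 = 0.3540.
x_1 = (3.6667 + 0.6667·0.3540)/6.0000 = 0.6504.

x = (0.6504, 0.3540)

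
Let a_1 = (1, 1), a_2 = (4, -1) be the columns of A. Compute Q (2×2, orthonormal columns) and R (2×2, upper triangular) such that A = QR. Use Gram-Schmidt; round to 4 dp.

a_1 = (1, 1); ‖a_1‖ = 1.4142, so e_1 = (0.7071, 0.7071).
e_1·a_2 = 0.7071·4 + 0.7071·(-1) = 2.1213.
u_2 = a_2 − 2.1213·e_1 = (2.5000, -2.5000).
‖u_2‖ = 3.5355, so e_2 = (0.7071, -0.7071).

Q = [[0.7071, 0.7071], [0.7071, -0.7071]], R = [[1.4142, 2.1213], [0.0000, 3.5355]]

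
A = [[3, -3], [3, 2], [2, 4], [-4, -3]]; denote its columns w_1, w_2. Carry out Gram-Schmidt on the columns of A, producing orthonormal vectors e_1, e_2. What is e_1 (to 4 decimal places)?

e_1 = (0.4867, 0.4867, 0.3244, -0.6489)

w_1 = (3, 3, 2, -4); ‖w_1‖ = 6.1644, so e_1 = (0.4867, 0.4867, 0.3244, -0.6489).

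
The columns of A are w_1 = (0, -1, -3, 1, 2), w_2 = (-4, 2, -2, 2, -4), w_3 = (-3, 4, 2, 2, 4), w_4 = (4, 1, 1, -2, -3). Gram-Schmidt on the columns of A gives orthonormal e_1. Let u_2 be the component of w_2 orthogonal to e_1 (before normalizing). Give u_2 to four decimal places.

w_1 = (0, -1, -3, 1, 2); ‖w_1‖ = 3.8730, so e_1 = (0.0000, -0.2582, -0.7746, 0.2582, 0.5164).
e_1·w_2 = 0.0000·(-4) + (-0.2582)·2 + (-0.7746)·(-2) + 0.2582·2 + 0.5164·(-4) = -0.5164.
u_2 = w_2 + 0.5164·e_1 = (-4.0000, 1.8667, -2.4000, 2.1333, -3.7333).

u_2 = (-4.0000, 1.8667, -2.4000, 2.1333, -3.7333)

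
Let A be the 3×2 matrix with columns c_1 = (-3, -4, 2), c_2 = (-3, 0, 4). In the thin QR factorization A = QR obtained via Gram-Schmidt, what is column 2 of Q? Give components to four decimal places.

q_2 = (-0.3202, 0.6047, 0.7292)

c_1 = (-3, -4, 2); ‖c_1‖ = 5.3852, so q_1 = (-0.5571, -0.7428, 0.3714).
q_1·c_2 = (-0.5571)·(-3) + (-0.7428)·0 + 0.3714·4 = 3.1568.
u_2 = c_2 − 3.1568·q_1 = (-1.2414, 2.3448, 2.8276).
‖u_2‖ = 3.8774, so q_2 = (-0.3202, 0.6047, 0.7292).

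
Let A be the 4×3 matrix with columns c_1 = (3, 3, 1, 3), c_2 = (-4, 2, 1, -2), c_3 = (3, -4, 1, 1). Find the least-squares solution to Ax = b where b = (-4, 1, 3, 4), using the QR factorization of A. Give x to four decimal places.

x = (0.8431, 1.6867, 0.9473)

c_1 = (3, 3, 1, 3); ‖c_1‖ = 5.2915, so q_1 = (0.5669, 0.5669, 0.1890, 0.5669).
q_1·c_2 = 0.5669·(-4) + 0.5669·2 + 0.1890·1 + 0.5669·(-2) = -2.0788.
u_2 = c_2 + 2.0788·q_1 = (-2.8214, 3.1786, 1.3929, -0.8214).
‖u_2‖ = 4.5474, so q_2 = (-0.6205, 0.6990, 0.3063, -0.1806).
q_1·c_3 = 0.5669·3 + 0.5669·(-4) + 0.1890·1 + 0.5669·1 = 0.1890; q_2·c_3 = (-0.6205)·3 + 0.6990·(-4) + 0.3063·1 + (-0.1806)·1 = -4.5317.
u_3 = c_3 − 0.1890·q_1 + 4.5317·q_2 = (0.0812, -0.9396, 2.3523, 0.0743).
‖u_3‖ = 2.5354, so q_3 = (0.0320, -0.3706, 0.9278, 0.0293).
Qᵀb = (1.1339, 3.3771, 2.4019).
Back-substitute: x_3 = 2.4019/2.5354 = 0.9473.
x_2 = (3.3771 + 4.5317·0.9473)/4.5474 = 1.6867.
x_1 = (1.1339 + 2.0788·1.6867 − 0.1890·0.9473)/5.2915 = 0.8431.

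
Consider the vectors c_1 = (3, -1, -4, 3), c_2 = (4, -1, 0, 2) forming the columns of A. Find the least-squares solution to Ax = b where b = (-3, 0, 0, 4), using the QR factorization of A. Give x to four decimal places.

q_1 = c_1/‖c_1‖ = (3, -1, -4, 3)/5.9161 = (0.5071, -0.1690, -0.6761, 0.5071).
r_{12} = q_1·c_2 = 3.2116.
u_2 = c_2 − 3.2116·q_1 = (2.3714, -0.4571, 2.1714, 0.3714).
‖u_2‖ = 3.2689, so q_2 = (0.7255, -0.1398, 0.6643, 0.1136).
Qᵀb = (0.5071, -1.7219).
Back-substitute: x_2 = -1.7219/3.2689 = -0.5267.
x_1 = (0.5071 − 3.2116·(-0.5267))/5.9161 = 0.3717.

x = (0.3717, -0.5267)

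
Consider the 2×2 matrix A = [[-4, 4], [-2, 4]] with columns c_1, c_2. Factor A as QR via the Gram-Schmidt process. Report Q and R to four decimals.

c_1 = (-4, -2); ‖c_1‖ = 4.4721, so q_1 = (-0.8944, -0.4472).
q_1·c_2 = (-0.8944)·4 + (-0.4472)·4 = -5.3666.
u_2 = c_2 + 5.3666·q_1 = (-0.8000, 1.6000).
‖u_2‖ = 1.7889, so q_2 = (-0.4472, 0.8944).

Q = [[-0.8944, -0.4472], [-0.4472, 0.8944]], R = [[4.4721, -5.3666], [0.0000, 1.7889]]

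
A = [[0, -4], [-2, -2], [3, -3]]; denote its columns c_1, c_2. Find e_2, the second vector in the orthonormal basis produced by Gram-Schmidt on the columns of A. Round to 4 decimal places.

c_1 = (0, -2, 3); ‖c_1‖ = 3.6056, so e_1 = (0.0000, -0.5547, 0.8321).
e_1·c_2 = 0.0000·(-4) + (-0.5547)·(-2) + 0.8321·(-3) = -1.3868.
u_2 = c_2 + 1.3868·e_1 = (-4.0000, -2.7692, -1.8462).
‖u_2‖ = 5.2035, so e_2 = (-0.7687, -0.5322, -0.3548).

e_2 = (-0.7687, -0.5322, -0.3548)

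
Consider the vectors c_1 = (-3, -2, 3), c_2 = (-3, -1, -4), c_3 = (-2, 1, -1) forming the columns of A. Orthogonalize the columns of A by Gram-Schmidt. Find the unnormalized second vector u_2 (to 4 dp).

u_2 = (-3.1364, -1.0909, -3.8636)

c_1 = (-3, -2, 3); ‖c_1‖ = 4.6904, so e_1 = (-0.6396, -0.4264, 0.6396).
e_1·c_2 = (-0.6396)·(-3) + (-0.4264)·(-1) + 0.6396·(-4) = -0.2132.
u_2 = c_2 + 0.2132·e_1 = (-3.1364, -1.0909, -3.8636).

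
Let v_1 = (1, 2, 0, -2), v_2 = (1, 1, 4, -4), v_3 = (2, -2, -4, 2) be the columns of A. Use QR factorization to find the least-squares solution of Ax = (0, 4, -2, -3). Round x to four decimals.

x = (2.2227, -0.7567, -0.3866)

v_1 = (1, 2, 0, -2); ‖v_1‖ = 3.0000, so e_1 = (0.3333, 0.6667, 0.0000, -0.6667).
e_1·v_2 = 0.3333·1 + 0.6667·1 + 0.0000·4 + (-0.6667)·(-4) = 3.6667.
u_2 = v_2 − 3.6667·e_1 = (-0.2222, -1.4444, 4.0000, -1.5556).
‖u_2‖ = 4.5338, so e_2 = (-0.0490, -0.3186, 0.8823, -0.3431).
e_1·v_3 = 0.3333·2 + 0.6667·(-2) + 0.0000·(-4) + (-0.6667)·2 = -2.0000; e_2·v_3 = (-0.0490)·2 + (-0.3186)·(-2) + 0.8823·(-4) + (-0.3431)·2 = -3.6761.
u_3 = v_3 + 2.0000·e_1 + 3.6761·e_2 = (2.4865, -1.8378, -0.7568, -0.5946).
‖u_3‖ = 3.2383, so e_3 = (0.7678, -0.5675, -0.2337, -0.1836).
Qᵀb = (4.6667, -2.0096, -1.2519).
Back-substitute: x_3 = -1.2519/3.2383 = -0.3866.
x_2 = (-2.0096 + 3.6761·(-0.3866))/4.5338 = -0.7567.
x_1 = (4.6667 − 3.6667·(-0.7567) + 2.0000·(-0.3866))/3.0000 = 2.2227.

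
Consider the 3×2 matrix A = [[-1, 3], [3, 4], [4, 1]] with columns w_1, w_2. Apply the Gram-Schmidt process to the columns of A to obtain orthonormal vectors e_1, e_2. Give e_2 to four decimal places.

w_1 = (-1, 3, 4); ‖w_1‖ = 5.0990, so e_1 = (-0.1961, 0.5883, 0.7845).
e_1·w_2 = (-0.1961)·3 + 0.5883·4 + 0.7845·1 = 2.5495.
u_2 = w_2 − 2.5495·e_1 = (3.5000, 2.5000, -1.0000).
‖u_2‖ = 4.4159, so e_2 = (0.7926, 0.5661, -0.2265).

e_2 = (0.7926, 0.5661, -0.2265)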